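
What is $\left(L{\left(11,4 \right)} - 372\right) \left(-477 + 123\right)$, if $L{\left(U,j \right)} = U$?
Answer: $127794$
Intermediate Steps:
$\left(L{\left(11,4 \right)} - 372\right) \left(-477 + 123\right) = \left(11 - 372\right) \left(-477 + 123\right) = \left(11 - 372\right) \left(-354\right) = \left(-361\right) \left(-354\right) = 127794$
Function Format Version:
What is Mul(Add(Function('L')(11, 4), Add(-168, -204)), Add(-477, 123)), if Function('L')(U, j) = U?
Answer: 127794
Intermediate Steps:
Mul(Add(Function('L')(11, 4), Add(-168, -204)), Add(-477, 123)) = Mul(Add(11, Add(-168, -204)), Add(-477, 123)) = Mul(Add(11, -372), -354) = Mul(-361, -354) = 127794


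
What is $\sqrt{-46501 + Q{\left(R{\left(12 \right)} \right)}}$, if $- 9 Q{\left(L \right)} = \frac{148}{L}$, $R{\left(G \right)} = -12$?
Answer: $\frac{i \sqrt{3766470}}{9} \approx 215.64 i$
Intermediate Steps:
$Q{\left(L \right)} = - \frac{148}{9 L}$ ($Q{\left(L \right)} = - \frac{148 \frac{1}{L}}{9} = - \frac{148}{9 L}$)
$\sqrt{-46501 + Q{\left(R{\left(12 \right)} \right)}} = \sqrt{-46501 - \frac{148}{9 \left(-12\right)}} = \sqrt{-46501 - - \frac{37}{27}} = \sqrt{-46501 + \frac{37}{27}} = \sqrt{- \frac{1255490}{27}} = \frac{i \sqrt{3766470}}{9}$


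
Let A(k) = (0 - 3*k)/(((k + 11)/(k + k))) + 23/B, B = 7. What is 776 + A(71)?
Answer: 117794/287 ≈ 410.43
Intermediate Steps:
A(k) = 23/7 - 6*k²/(11 + k) (A(k) = (0 - 3*k)/(((k + 11)/(k + k))) + 23/7 = (-3*k)/(((11 + k)/((2*k)))) + 23*(⅐) = (-3*k)/(((11 + k)*(1/(2*k)))) + 23/7 = (-3*k)/(((11 + k)/(2*k))) + 23/7 = (-3*k)*(2*k/(11 + k)) + 23/7 = -6*k²/(11 + k) + 23/7 = 23/7 - 6*k²/(11 + k))
776 + A(71) = 776 + (253 - 42*71² + 23*71)/(7*(11 + 71)) = 776 + (⅐)*(253 - 42*5041 + 1633)/82 = 776 + (⅐)*(1/82)*(253 - 211722 + 1633) = 776 + (⅐)*(1/82)*(-209836) = 776 - 104918/287 = 117794/287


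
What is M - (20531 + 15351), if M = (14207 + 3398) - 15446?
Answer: -33723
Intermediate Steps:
M = 2159 (M = 17605 - 15446 = 2159)
M - (20531 + 15351) = 2159 - (20531 + 15351) = 2159 - 1*35882 = 2159 - 35882 = -33723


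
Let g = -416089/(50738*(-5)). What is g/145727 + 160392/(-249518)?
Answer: -2964752718147929/4612275683436170 ≈ -0.64280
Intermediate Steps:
g = 416089/253690 (g = -416089/(-253690) = -416089*(-1/253690) = 416089/253690 ≈ 1.6401)
g/145727 + 160392/(-249518) = (416089/253690)/145727 + 160392/(-249518) = (416089/253690)*(1/145727) + 160392*(-1/249518) = 416089/36969482630 - 80196/124759 = -2964752718147929/4612275683436170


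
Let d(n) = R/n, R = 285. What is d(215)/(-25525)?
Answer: -57/1097575 ≈ -5.1933e-5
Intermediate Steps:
d(n) = 285/n
d(215)/(-25525) = (285/215)/(-25525) = (285*(1/215))*(-1/25525) = (57/43)*(-1/25525) = -57/1097575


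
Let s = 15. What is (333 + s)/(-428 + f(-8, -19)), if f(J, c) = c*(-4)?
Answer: -87/88 ≈ -0.98864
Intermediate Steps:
f(J, c) = -4*c
(333 + s)/(-428 + f(-8, -19)) = (333 + 15)/(-428 - 4*(-19)) = 348/(-428 + 76) = 348/(-352) = 348*(-1/352) = -87/88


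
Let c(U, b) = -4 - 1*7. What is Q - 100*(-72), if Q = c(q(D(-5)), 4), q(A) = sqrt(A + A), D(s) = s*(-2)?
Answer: 7189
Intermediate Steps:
D(s) = -2*s
q(A) = sqrt(2)*sqrt(A) (q(A) = sqrt(2*A) = sqrt(2)*sqrt(A))
c(U, b) = -11 (c(U, b) = -4 - 7 = -11)
Q = -11
Q - 100*(-72) = -11 - 100*(-72) = -11 + 7200 = 7189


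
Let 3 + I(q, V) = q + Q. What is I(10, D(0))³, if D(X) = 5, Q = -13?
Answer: -216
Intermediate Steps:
I(q, V) = -16 + q (I(q, V) = -3 + (q - 13) = -3 + (-13 + q) = -16 + q)
I(10, D(0))³ = (-16 + 10)³ = (-6)³ = -216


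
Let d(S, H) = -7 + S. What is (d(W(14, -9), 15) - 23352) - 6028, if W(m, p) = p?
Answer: -29396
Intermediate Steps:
(d(W(14, -9), 15) - 23352) - 6028 = ((-7 - 9) - 23352) - 6028 = (-16 - 23352) - 6028 = -23368 - 6028 = -29396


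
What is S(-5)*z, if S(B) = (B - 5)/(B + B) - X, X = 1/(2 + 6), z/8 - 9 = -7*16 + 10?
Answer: -651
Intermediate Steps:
z = -744 (z = 72 + 8*(-7*16 + 10) = 72 + 8*(-112 + 10) = 72 + 8*(-102) = 72 - 816 = -744)
X = 1/8 ≈ 0.12500
S(B) = -1/8 + (-5 + B)/(2*B) (S(B) = (B - 5)/(B + B) - 1*1/8 = (-5 + B)/((2*B)) - 1/8 = (-5 + B)*(1/(2*B)) - 1/8 = (-5 + B)/(2*B) - 1/8 = -1/8 + (-5 + B)/(2*B))
S(-5)*z = ((1/8)*(-20 + 3*(-5))/(-5))*(-744) = ((1/8)*(-1/5)*(-20 - 15))*(-744) = ((1/8)*(-1/5)*(-35))*(-744) = (7/8)*(-744) = -651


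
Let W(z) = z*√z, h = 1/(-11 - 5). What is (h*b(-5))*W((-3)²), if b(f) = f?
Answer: 135/16 ≈ 8.4375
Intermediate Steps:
h = -1/16 (h = 1/(-16) = -1/16 ≈ -0.062500)
W(z) = z^(3/2)
(h*b(-5))*W((-3)²) = (-1/16*(-5))*((-3)²)^(3/2) = 5*9^(3/2)/16 = (5/16)*27 = 135/16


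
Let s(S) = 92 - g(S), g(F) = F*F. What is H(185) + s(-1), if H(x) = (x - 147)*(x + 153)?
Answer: 12935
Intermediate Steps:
g(F) = F²
H(x) = (-147 + x)*(153 + x)
s(S) = 92 - S²
H(185) + s(-1) = (-22491 + 185² + 6*185) + (92 - 1*(-1)²) = (-22491 + 34225 + 1110) + (92 - 1*1) = 12844 + (92 - 1) = 12844 + 91 = 12935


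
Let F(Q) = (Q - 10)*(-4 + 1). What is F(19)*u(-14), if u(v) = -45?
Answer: 1215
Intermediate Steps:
F(Q) = 30 - 3*Q (F(Q) = (-10 + Q)*(-3) = 30 - 3*Q)
F(19)*u(-14) = (30 - 3*19)*(-45) = (30 - 57)*(-45) = -27*(-45) = 1215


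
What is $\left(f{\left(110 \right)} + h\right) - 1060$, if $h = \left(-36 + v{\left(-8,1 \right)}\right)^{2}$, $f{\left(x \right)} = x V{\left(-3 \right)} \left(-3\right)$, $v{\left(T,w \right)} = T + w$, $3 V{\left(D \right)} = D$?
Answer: $1119$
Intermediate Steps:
$V{\left(D \right)} = \frac{D}{3}$
$f{\left(x \right)} = 3 x$ ($f{\left(x \right)} = x \frac{1}{3} \left(-3\right) \left(-3\right) = x \left(-1\right) \left(-3\right) = - x \left(-3\right) = 3 x$)
$h = 1849$ ($h = \left(-36 + \left(-8 + 1\right)\right)^{2} = \left(-36 - 7\right)^{2} = \left(-43\right)^{2} = 1849$)
$\left(f{\left(110 \right)} + h\right) - 1060 = \left(3 \cdot 110 + 1849\right) - 1060 = \left(330 + 1849\right) - 1060 = 2179 - 1060 = 1119$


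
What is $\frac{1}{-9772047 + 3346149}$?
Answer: $- \frac{1}{6425898} \approx -1.5562 \cdot 10^{-7}$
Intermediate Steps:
$\frac{1}{-9772047 + 3346149} = \frac{1}{-6425898} = - \frac{1}{6425898}$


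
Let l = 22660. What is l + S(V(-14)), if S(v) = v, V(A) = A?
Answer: 22646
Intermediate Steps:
l + S(V(-14)) = 22660 - 14 = 22646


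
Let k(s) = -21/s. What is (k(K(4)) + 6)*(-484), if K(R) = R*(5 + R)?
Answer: -7865/3 ≈ -2621.7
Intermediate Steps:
(k(K(4)) + 6)*(-484) = (-21*1/(4*(5 + 4)) + 6)*(-484) = (-21/(4*9) + 6)*(-484) = (-21/36 + 6)*(-484) = (-21*1/36 + 6)*(-484) = (-7/12 + 6)*(-484) = (65/12)*(-484) = -7865/3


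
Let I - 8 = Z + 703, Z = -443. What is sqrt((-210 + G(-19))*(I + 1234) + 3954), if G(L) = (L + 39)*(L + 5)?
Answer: I*sqrt(732026) ≈ 855.58*I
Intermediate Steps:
I = 268 (I = 8 + (-443 + 703) = 8 + 260 = 268)
G(L) = (5 + L)*(39 + L) (G(L) = (39 + L)*(5 + L) = (5 + L)*(39 + L))
sqrt((-210 + G(-19))*(I + 1234) + 3954) = sqrt((-210 + (195 + (-19)**2 + 44*(-19)))*(268 + 1234) + 3954) = sqrt((-210 + (195 + 361 - 836))*1502 + 3954) = sqrt((-210 - 280)*1502 + 3954) = sqrt(-490*1502 + 3954) = sqrt(-735980 + 3954) = sqrt(-732026) = I*sqrt(732026)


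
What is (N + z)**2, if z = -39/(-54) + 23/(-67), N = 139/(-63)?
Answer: 237992329/71267364 ≈ 3.3394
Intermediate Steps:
N = -139/63 (N = 139*(-1/63) = -139/63 ≈ -2.2063)
z = 457/1206 (z = -39*(-1/54) + 23*(-1/67) = 13/18 - 23/67 = 457/1206 ≈ 0.37894)
(N + z)**2 = (-139/63 + 457/1206)**2 = (-15427/8442)**2 = 237992329/71267364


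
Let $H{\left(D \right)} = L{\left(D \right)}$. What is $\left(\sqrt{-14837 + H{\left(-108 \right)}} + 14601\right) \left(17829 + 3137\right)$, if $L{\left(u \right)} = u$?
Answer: $306124566 + 146762 i \sqrt{305} \approx 3.0612 \cdot 10^{8} + 2.5631 \cdot 10^{6} i$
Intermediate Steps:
$H{\left(D \right)} = D$
$\left(\sqrt{-14837 + H{\left(-108 \right)}} + 14601\right) \left(17829 + 3137\right) = \left(\sqrt{-14837 - 108} + 14601\right) \left(17829 + 3137\right) = \left(\sqrt{-14945} + 14601\right) 20966 = \left(7 i \sqrt{305} + 14601\right) 20966 = \left(14601 + 7 i \sqrt{305}\right) 20966 = 306124566 + 146762 i \sqrt{305}$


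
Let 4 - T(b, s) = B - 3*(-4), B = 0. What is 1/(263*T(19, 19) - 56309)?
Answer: -1/58413 ≈ -1.7119e-5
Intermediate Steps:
T(b, s) = -8 (T(b, s) = 4 - (0 - 3*(-4)) = 4 - (0 + 12) = 4 - 1*12 = 4 - 12 = -8)
1/(263*T(19, 19) - 56309) = 1/(263*(-8) - 56309) = 1/(-2104 - 56309) = 1/(-58413) = -1/58413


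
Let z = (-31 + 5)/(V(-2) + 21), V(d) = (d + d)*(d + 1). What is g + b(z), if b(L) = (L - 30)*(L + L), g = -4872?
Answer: -3004648/625 ≈ -4807.4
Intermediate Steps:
V(d) = 2*d*(1 + d) (V(d) = (2*d)*(1 + d) = 2*d*(1 + d))
z = -26/25 (z = (-31 + 5)/(2*(-2)*(1 - 2) + 21) = -26/(2*(-2)*(-1) + 21) = -26/(4 + 21) = -26/25 ≈ -1.0400)
b(L) = 2*L*(-30 + L) (b(L) = (-30 + L)*(2*L) = 2*L*(-30 + L))
g + b(z) = -4872 + 2*(-26/25)*(-30 - 26/25) = -4872 + 2*(-26/25)*(-776/25) = -4872 + 40352/625 = -3004648/625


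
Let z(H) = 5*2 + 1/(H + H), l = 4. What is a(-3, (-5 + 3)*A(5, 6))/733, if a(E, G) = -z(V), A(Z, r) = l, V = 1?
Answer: -21/1466 ≈ -0.014325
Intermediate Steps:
z(H) = 10 + 1/(2*H)
A(Z, r) = 4
a(E, G) = -21/2 (a(E, G) = -(10 + (½)/1) = -(10 + (½)*1) = -(10 + ½) = -1*21/2 = -21/2)
a(-3, (-5 + 3)*A(5, 6))/733 = -21/2/733 = -21/2*1/733 = -21/1466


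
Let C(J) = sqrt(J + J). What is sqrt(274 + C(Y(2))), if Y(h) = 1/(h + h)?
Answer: sqrt(1096 + 2*sqrt(2))/2 ≈ 16.574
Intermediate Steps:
Y(h) = 1/(2*h)
C(J) = sqrt(2)*sqrt(J) (C(J) = sqrt(2*J) = sqrt(2)*sqrt(J))
sqrt(274 + C(Y(2))) = sqrt(274 + sqrt(2)*sqrt((1/2)/2)) = sqrt(274 + sqrt(2)*sqrt((1/2)*(1/2))) = sqrt(274 + sqrt(2)*sqrt(1/4)) = sqrt(274 + sqrt(2)*(1/2)) = sqrt(274 + sqrt(2)/2)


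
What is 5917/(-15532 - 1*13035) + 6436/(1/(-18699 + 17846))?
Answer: -156830207753/28567 ≈ -5.4899e+6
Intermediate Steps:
5917/(-15532 - 1*13035) + 6436/(1/(-18699 + 17846)) = 5917/(-15532 - 13035) + 6436/(1/(-853)) = 5917/(-28567) + 6436/(-1/853) = 5917*(-1/28567) + 6436*(-853) = -5917/28567 - 5489908 = -156830207753/28567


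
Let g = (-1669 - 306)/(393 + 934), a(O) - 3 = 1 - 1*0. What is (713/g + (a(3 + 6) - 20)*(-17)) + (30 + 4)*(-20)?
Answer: -1751951/1975 ≈ -887.06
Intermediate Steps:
a(O) = 4 (a(O) = 3 + (1 - 1*0) = 3 + (1 + 0) = 3 + 1 = 4)
g = -1975/1327 ≈ -1.4883
(713/g + (a(3 + 6) - 20)*(-17)) + (30 + 4)*(-20) = (713/(-1975/1327) + (4 - 20)*(-17)) + (30 + 4)*(-20) = (713*(-1327/1975) - 16*(-17)) + 34*(-20) = (-946151/1975 + 272) - 680 = -408951/1975 - 680 = -1751951/1975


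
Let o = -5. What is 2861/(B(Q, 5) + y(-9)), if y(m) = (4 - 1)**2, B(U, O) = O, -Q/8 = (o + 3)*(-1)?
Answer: 2861/14 ≈ 204.36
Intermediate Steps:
Q = -16 (Q = -8*(-5 + 3)*(-1) = -(-16)*(-1) = -8*2 = -16)
y(m) = 9 (y(m) = 3**2 = 9)
2861/(B(Q, 5) + y(-9)) = 2861/(5 + 9) = 2861/14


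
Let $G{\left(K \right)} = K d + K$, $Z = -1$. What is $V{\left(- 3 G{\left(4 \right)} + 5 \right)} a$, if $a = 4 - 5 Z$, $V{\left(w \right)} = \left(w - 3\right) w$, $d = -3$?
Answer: $6786$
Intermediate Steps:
$G{\left(K \right)} = - 2 K$ ($G{\left(K \right)} = K \left(-3\right) + K = - 3 K + K = - 2 K$)
$V{\left(w \right)} = w \left(-3 + w\right)$ ($V{\left(w \right)} = \left(-3 + w\right) w = w \left(-3 + w\right)$)
$a = 9$ ($a = 4 - -5 = 4 + 5 = 9$)
$V{\left(- 3 G{\left(4 \right)} + 5 \right)} a = \left(- 3 \left(\left(-2\right) 4\right) + 5\right) \left(-3 - \left(-5 + 3 \left(\left(-2\right) 4\right)\right)\right) 9 = \left(\left(-3\right) \left(-8\right) + 5\right) \left(-3 + \left(\left(-3\right) \left(-8\right) + 5\right)\right) 9 = \left(24 + 5\right) \left(-3 + \left(24 + 5\right)\right) 9 = 29 \left(-3 + 29\right) 9 = 29 \cdot 26 \cdot 9 = 754 \cdot 9 = 6786$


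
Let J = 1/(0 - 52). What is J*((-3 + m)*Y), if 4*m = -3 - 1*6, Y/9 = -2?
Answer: -189/104 ≈ -1.8173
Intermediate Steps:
Y = -18 (Y = 9*(-2) = -18)
m = -9/4 (m = (-3 - 1*6)/4 = (-3 - 6)/4 = (¼)*(-9) = -9/4 ≈ -2.2500)
J = -1/52 (J = 1/(-52) = -1/52 ≈ -0.019231)
J*((-3 + m)*Y) = -(-3 - 9/4)*(-18)/52 = -(-21)*(-18)/208 = -1/52*189/2 = -189/104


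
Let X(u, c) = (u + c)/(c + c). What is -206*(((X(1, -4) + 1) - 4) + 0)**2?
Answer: -45423/32 ≈ -1419.5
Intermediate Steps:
X(u, c) = (c + u)/(2*c) (X(u, c) = (c + u)/((2*c)) = (c + u)*(1/(2*c)) = (c + u)/(2*c))
-206*(((X(1, -4) + 1) - 4) + 0)**2 = -206*((((1/2)*(-4 + 1)/(-4) + 1) - 4) + 0)**2 = -206*((((1/2)*(-1/4)*(-3) + 1) - 4) + 0)**2 = -206*(((3/8 + 1) - 4) + 0)**2 = -206*((11/8 - 4) + 0)**2 = -206*(-21/8 + 0)**2 = -206*(-21/8)**2 = -206*441/64 = -45423/32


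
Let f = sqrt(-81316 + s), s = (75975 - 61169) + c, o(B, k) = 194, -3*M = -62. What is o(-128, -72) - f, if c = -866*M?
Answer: 194 - I*sqrt(759666)/3 ≈ 194.0 - 290.53*I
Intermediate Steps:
M = 62/3 (M = -1/3*(-62) = 62/3 ≈ 20.667)
c = -53692/3 (c = -866*62/3 = -53692/3 ≈ -17897.)
s = -9274/3 (s = (75975 - 61169) - 53692/3 = 14806 - 53692/3 = -9274/3 ≈ -3091.3)
f = I*sqrt(759666)/3 (f = sqrt(-81316 - 9274/3) = sqrt(-253222/3) = I*sqrt(759666)/3 ≈ 290.53*I)
o(-128, -72) - f = 194 - I*sqrt(759666)/3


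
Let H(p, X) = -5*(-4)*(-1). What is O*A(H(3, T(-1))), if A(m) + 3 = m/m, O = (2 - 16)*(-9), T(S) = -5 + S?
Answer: -252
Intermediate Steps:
H(p, X) = -20 (H(p, X) = 20*(-1) = -20)
O = 126 (O = -14*(-9) = 126)
A(m) = -2 (A(m) = -3 + m/m = -3 + 1 = -2)
O*A(H(3, T(-1))) = 126*(-2) = -252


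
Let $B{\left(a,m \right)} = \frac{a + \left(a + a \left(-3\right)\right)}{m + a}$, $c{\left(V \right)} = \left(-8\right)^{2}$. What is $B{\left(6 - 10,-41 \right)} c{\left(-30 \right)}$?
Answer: $- \frac{256}{45} \approx -5.6889$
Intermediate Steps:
$c{\left(V \right)} = 64$
$B{\left(a,m \right)} = - \frac{a}{a + m}$ ($B{\left(a,m \right)} = \frac{a + \left(a - 3 a\right)}{a + m} = \frac{a - 2 a}{a + m} = \frac{\left(-1\right) a}{a + m} = - \frac{a}{a + m}$)
$B{\left(6 - 10,-41 \right)} c{\left(-30 \right)} = - \frac{6 - 10}{\left(6 - 10\right) - 41} \cdot 64 = \left(-1\right) \left(-4\right) \frac{1}{-4 - 41} \cdot 64 = \left(-1\right) \left(-4\right) \frac{1}{-45} \cdot 64 = \left(-1\right) \left(-4\right) \left(- \frac{1}{45}\right) 64 = \left(- \frac{4}{45}\right) 64 = - \frac{256}{45}$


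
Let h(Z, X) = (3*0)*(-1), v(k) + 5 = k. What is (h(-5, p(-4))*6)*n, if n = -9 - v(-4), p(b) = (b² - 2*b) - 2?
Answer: 0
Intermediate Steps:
v(k) = -5 + k
p(b) = -2 + b² - 2*b
n = 0 (n = -9 - (-5 - 4) = -9 - 1*(-9) = -9 + 9 = 0)
h(Z, X) = 0 (h(Z, X) = 0*(-1) = 0)
(h(-5, p(-4))*6)*n = (0*6)*0 = 0*0 = 0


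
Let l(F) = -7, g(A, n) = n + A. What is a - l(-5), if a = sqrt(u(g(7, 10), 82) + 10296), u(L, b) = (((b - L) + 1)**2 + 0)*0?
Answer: 7 + 6*sqrt(286) ≈ 108.47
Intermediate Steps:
g(A, n) = A + n
u(L, b) = 0 (u(L, b) = ((1 + b - L)**2 + 0)*0 = (1 + b - L)**2*0 = 0)
a = 6*sqrt(286) (a = sqrt(0 + 10296) = sqrt(10296) = 6*sqrt(286) ≈ 101.47)
a - l(-5) = 6*sqrt(286) - 1*(-7) = 6*sqrt(286) + 7 = 7 + 6*sqrt(286)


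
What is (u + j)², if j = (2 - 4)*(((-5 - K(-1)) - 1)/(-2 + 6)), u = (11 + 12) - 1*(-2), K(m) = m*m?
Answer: 3249/4 ≈ 812.25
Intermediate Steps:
K(m) = m²
u = 25 (u = 23 + 2 = 25)
j = 7/2 (j = (2 - 4)*(((-5 - 1*(-1)²) - 1)/(-2 + 6)) = -2*((-5 - 1*1) - 1)/4 = -2*((-5 - 1) - 1)/4 = -2*(-6 - 1)/4 = -(-14)/4 = -2*(-7/4) = 7/2 ≈ 3.5000)
(u + j)² = (25 + 7/2)² = (57/2)² = 3249/4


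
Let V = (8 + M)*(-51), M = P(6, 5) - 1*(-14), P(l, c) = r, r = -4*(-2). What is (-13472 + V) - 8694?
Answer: -23696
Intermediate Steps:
r = 8
P(l, c) = 8
M = 22 (M = 8 - 1*(-14) = 8 + 14 = 22)
V = -1530 (V = (8 + 22)*(-51) = 30*(-51) = -1530)
(-13472 + V) - 8694 = (-13472 - 1530) - 8694 = -15002 - 8694 = -23696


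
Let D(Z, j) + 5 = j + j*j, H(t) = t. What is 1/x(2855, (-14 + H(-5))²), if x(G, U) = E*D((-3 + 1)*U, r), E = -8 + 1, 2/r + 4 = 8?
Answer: 4/119 ≈ 0.033613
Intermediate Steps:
r = ½ (r = 2/(-4 + 8) = 2/4 = 2*(¼) = ½ ≈ 0.50000)
E = -7
D(Z, j) = -5 + j + j² (D(Z, j) = -5 + (j + j*j) = -5 + (j + j²) = -5 + j + j²)
x(G, U) = 119/4 (x(G, U) = -7*(-5 + ½ + (½)²) = -7*(-5 + ½ + ¼) = -7*(-17/4) = 119/4)
1/x(2855, (-14 + H(-5))²) = 1/(119/4) = 4/119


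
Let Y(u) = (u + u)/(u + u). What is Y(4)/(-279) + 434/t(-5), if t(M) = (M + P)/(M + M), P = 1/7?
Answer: 4237993/4743 ≈ 893.53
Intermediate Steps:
P = ⅐ ≈ 0.14286
Y(u) = 1 (Y(u) = (2*u)/((2*u)) = (2*u)*(1/(2*u)) = 1)
t(M) = (⅐ + M)/(2*M) (t(M) = (M + ⅐)/(M + M) = (⅐ + M)/((2*M)) = (⅐ + M)*(1/(2*M)) = (⅐ + M)/(2*M))
Y(4)/(-279) + 434/t(-5) = 1/(-279) + 434/(((1/14)*(1 + 7*(-5))/(-5))) = 1*(-1/279) + 434/(((1/14)*(-⅕)*(1 - 35))) = -1/279 + 434/(((1/14)*(-⅕)*(-34))) = -1/279 + 434/(17/35) = -1/279 + 434*(35/17) = -1/279 + 15190/17 = 4237993/4743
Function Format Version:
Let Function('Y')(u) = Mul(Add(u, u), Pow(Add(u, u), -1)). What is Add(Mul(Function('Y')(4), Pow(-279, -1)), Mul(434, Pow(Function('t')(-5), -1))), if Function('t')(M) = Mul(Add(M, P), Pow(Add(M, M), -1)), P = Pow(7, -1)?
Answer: Rational(4237993, 4743) ≈ 893.53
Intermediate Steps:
P = Rational(1, 7) ≈ 0.14286
Function('Y')(u) = 1 (Function('Y')(u) = Mul(Mul(2, u), Pow(Mul(2, u), -1)) = Mul(Mul(2, u), Mul(Rational(1, 2), Pow(u, -1))) = 1)
Function('t')(M) = Mul(Rational(1, 2), Pow(M, -1), Add(Rational(1, 7), M)) (Function('t')(M) = Mul(Add(M, Rational(1, 7)), Pow(Add(M, M), -1)) = Mul(Add(Rational(1, 7), M), Pow(Mul(2, M), -1)) = Mul(Add(Rational(1, 7), M), Mul(Rational(1, 2), Pow(M, -1))) = Mul(Rational(1, 2), Pow(M, -1), Add(Rational(1, 7), M)))
Add(Mul(Function('Y')(4), Pow(-279, -1)), Mul(434, Pow(Function('t')(-5), -1))) = Add(Mul(1, Pow(-279, -1)), Mul(434, Pow(Mul(Rational(1, 14), Pow(-5, -1), Add(1, Mul(7, -5))), -1))) = Add(Mul(1, Rational(-1, 279)), Mul(434, Pow(Mul(Rational(1, 14), Rational(-1, 5), Add(1, -35)), -1))) = Add(Rational(-1, 279), Mul(434, Pow(Mul(Rational(1, 14), Rational(-1, 5), -34), -1))) = Add(Rational(-1, 279), Mul(434, Pow(Rational(17, 35), -1))) = Add(Rational(-1, 279), Mul(434, Rational(35, 17))) = Add(Rational(-1, 279), Rational(15190, 17)) = Rational(4237993, 4743)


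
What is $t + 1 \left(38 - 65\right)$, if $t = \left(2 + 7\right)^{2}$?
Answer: $54$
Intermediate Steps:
$t = 81$ ($t = 9^{2} = 81$)
$t + 1 \left(38 - 65\right) = 81 + 1 \left(38 - 65\right) = 81 + 1 \left(-27\right) = 81 - 27 = 54$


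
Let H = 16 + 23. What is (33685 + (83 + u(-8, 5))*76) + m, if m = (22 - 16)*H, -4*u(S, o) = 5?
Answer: 40132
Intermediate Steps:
u(S, o) = -5/4 (u(S, o) = -1/4*5 = -5/4)
H = 39
m = 234 (m = (22 - 16)*39 = 6*39 = 234)
(33685 + (83 + u(-8, 5))*76) + m = (33685 + (83 - 5/4)*76) + 234 = (33685 + (327/4)*76) + 234 = (33685 + 6213) + 234 = 39898 + 234 = 40132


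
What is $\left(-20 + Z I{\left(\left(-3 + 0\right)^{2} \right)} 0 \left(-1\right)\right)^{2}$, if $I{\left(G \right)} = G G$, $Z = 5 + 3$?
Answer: $400$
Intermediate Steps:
$Z = 8$
$I{\left(G \right)} = G^{2}$
$\left(-20 + Z I{\left(\left(-3 + 0\right)^{2} \right)} 0 \left(-1\right)\right)^{2} = \left(-20 + 8 \left(\left(-3 + 0\right)^{2}\right)^{2} \cdot 0 \left(-1\right)\right)^{2} = \left(-20 + 8 \left(\left(-3\right)^{2}\right)^{2} \cdot 0\right)^{2} = \left(-20 + 8 \cdot 9^{2} \cdot 0\right)^{2} = \left(-20 + 8 \cdot 81 \cdot 0\right)^{2} = \left(-20 + 648 \cdot 0\right)^{2} = \left(-20 + 0\right)^{2} = \left(-20\right)^{2} = 400$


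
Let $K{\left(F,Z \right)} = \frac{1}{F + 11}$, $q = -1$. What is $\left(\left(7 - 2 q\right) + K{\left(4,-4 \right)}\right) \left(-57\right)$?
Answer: $- \frac{2584}{5} \approx -516.8$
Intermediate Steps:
$K{\left(F,Z \right)} = \frac{1}{11 + F}$
$\left(\left(7 - 2 q\right) + K{\left(4,-4 \right)}\right) \left(-57\right) = \left(\left(7 - -2\right) + \frac{1}{11 + 4}\right) \left(-57\right) = \left(\left(7 + 2\right) + \frac{1}{15}\right) \left(-57\right) = \left(9 + \frac{1}{15}\right) \left(-57\right) = \frac{136}{15} \left(-57\right) = - \frac{2584}{5}$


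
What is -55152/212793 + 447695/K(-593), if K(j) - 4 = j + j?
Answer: -31777183933/83840442 ≈ -379.02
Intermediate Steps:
K(j) = 4 + 2*j (K(j) = 4 + (j + j) = 4 + 2*j)
-55152/212793 + 447695/K(-593) = -55152/212793 + 447695/(4 + 2*(-593)) = -55152*1/212793 + 447695/(4 - 1186) = -18384/70931 + 447695/(-1182) = -18384/70931 + 447695*(-1/1182) = -18384/70931 - 447695/1182 = -31777183933/83840442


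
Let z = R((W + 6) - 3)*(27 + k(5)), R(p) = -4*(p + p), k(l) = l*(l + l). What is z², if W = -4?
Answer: 379456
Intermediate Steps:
k(l) = 2*l² (k(l) = l*(2*l) = 2*l²)
R(p) = -8*p
z = 616 (z = (-8*((-4 + 6) - 3))*(27 + 2*5²) = (-8*(2 - 3))*(27 + 2*25) = (-8*(-1))*(27 + 50) = 8*77 = 616)
z² = 616² = 379456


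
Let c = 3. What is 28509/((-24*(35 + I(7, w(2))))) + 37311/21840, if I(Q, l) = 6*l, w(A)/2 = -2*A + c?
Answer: -8361679/167440 ≈ -49.938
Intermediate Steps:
w(A) = 6 - 4*A (w(A) = 2*(-2*A + 3) = 2*(3 - 2*A) = 6 - 4*A)
28509/((-24*(35 + I(7, w(2))))) + 37311/21840 = 28509/((-24*(35 + 6*(6 - 4*2)))) + 37311/21840 = 28509/((-24*(35 + 6*(6 - 8)))) + 37311*(1/21840) = 28509/((-24*(35 + 6*(-2)))) + 12437/7280 = 28509/((-24*(35 - 12))) + 12437/7280 = 28509/((-24*23)) + 12437/7280 = 28509/(-552) + 12437/7280 = 28509*(-1/552) + 12437/7280 = -9503/184 + 12437/7280 = -8361679/167440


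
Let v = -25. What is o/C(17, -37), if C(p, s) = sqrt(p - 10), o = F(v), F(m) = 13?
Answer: 13*sqrt(7)/7 ≈ 4.9135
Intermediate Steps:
o = 13
C(p, s) = sqrt(-10 + p)
o/C(17, -37) = 13/(sqrt(-10 + 17)) = 13/(sqrt(7)) = 13*(sqrt(7)/7) = 13*sqrt(7)/7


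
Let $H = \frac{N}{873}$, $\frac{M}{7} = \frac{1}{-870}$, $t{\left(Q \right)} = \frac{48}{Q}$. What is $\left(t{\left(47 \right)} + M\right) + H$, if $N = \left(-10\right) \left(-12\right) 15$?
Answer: $\frac{12196807}{3966330} \approx 3.0751$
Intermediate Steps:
$M = - \frac{7}{870}$ ($M = \frac{7}{-870} = 7 \left(- \frac{1}{870}\right) = - \frac{7}{870} \approx -0.008046$)
$N = 1800$ ($N = 120 \cdot 15 = 1800$)
$H = \frac{200}{97}$ ($H = \frac{1800}{873} = 1800 \cdot \frac{1}{873} = \frac{200}{97} \approx 2.0619$)
$\left(t{\left(47 \right)} + M\right) + H = \left(\frac{48}{47} - \frac{7}{870}\right) + \frac{200}{97} = \frac{41431}{40890} + \frac{200}{97} = \frac{12196807}{3966330}$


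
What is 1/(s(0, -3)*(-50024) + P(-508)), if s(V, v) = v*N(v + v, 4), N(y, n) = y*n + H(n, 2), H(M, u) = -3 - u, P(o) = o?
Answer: -1/4352596 ≈ -2.2975e-7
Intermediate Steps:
N(y, n) = -5 + n*y (N(y, n) = y*n + (-3 - 1*2) = n*y + (-3 - 2) = n*y - 5 = -5 + n*y)
s(V, v) = v*(-5 + 8*v) (s(V, v) = v*(-5 + 4*(v + v)) = v*(-5 + 4*(2*v)) = v*(-5 + 8*v))
1/(s(0, -3)*(-50024) + P(-508)) = 1/(-3*(-5 + 8*(-3))*(-50024) - 508) = 1/(-3*(-5 - 24)*(-50024) - 508) = 1/(-3*(-29)*(-50024) - 508) = 1/(87*(-50024) - 508) = 1/(-4352088 - 508) = 1/(-4352596) = -1/4352596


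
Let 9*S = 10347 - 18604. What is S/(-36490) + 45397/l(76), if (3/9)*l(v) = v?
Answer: 2485118561/12479580 ≈ 199.13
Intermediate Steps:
S = -8257/9 (S = (10347 - 18604)/9 = (1/9)*(-8257) = -8257/9 ≈ -917.44)
l(v) = 3*v
S/(-36490) + 45397/l(76) = -8257/9/(-36490) + 45397/((3*76)) = -8257/9*(-1/36490) + 45397/228 = 8257/328410 + 45397*(1/228) = 8257/328410 + 45397/228 = 2485118561/12479580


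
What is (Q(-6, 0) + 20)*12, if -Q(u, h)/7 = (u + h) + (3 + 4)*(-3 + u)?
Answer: 6036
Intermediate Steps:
Q(u, h) = 147 - 56*u - 7*h (Q(u, h) = -7*((u + h) + (3 + 4)*(-3 + u)) = -7*((h + u) + 7*(-3 + u)) = -7*((h + u) + (-21 + 7*u)) = -7*(-21 + h + 8*u) = 147 - 56*u - 7*h)
(Q(-6, 0) + 20)*12 = ((147 - 56*(-6) - 7*0) + 20)*12 = ((147 + 336 + 0) + 20)*12 = (483 + 20)*12 = 503*12 = 6036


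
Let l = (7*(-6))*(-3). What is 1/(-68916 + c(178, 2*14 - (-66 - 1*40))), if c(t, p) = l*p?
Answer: -1/52032 ≈ -1.9219e-5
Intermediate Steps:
l = 126 (l = -42*(-3) = 126)
c(t, p) = 126*p
1/(-68916 + c(178, 2*14 - (-66 - 1*40))) = 1/(-68916 + 126*(2*14 - (-66 - 1*40))) = 1/(-68916 + 126*(28 - (-66 - 40))) = 1/(-68916 + 126*(28 - 1*(-106))) = 1/(-68916 + 126*(28 + 106)) = 1/(-68916 + 126*134) = 1/(-68916 + 16884) = 1/(-52032) = -1/52032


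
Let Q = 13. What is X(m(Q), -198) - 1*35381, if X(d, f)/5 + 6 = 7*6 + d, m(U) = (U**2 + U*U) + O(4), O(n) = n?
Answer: -33491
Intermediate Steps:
m(U) = 4 + 2*U**2 (m(U) = (U**2 + U*U) + 4 = (U**2 + U**2) + 4 = 2*U**2 + 4 = 4 + 2*U**2)
X(d, f) = 180 + 5*d (X(d, f) = -30 + 5*(7*6 + d) = -30 + 5*(42 + d) = -30 + (210 + 5*d) = 180 + 5*d)
X(m(Q), -198) - 1*35381 = (180 + 5*(4 + 2*13**2)) - 1*35381 = (180 + 5*(4 + 2*169)) - 35381 = (180 + 5*(4 + 338)) - 35381 = (180 + 5*342) - 35381 = (180 + 1710) - 35381 = 1890 - 35381 = -33491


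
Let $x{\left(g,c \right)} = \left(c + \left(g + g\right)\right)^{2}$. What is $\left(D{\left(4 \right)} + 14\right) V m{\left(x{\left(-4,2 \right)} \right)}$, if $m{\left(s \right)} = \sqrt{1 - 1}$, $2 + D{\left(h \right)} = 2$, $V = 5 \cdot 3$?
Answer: $0$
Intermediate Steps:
$V = 15$
$D{\left(h \right)} = 0$ ($D{\left(h \right)} = -2 + 2 = 0$)
$x{\left(g,c \right)} = \left(c + 2 g\right)^{2}$
$m{\left(s \right)} = 0$ ($m{\left(s \right)} = \sqrt{0} = 0$)
$\left(D{\left(4 \right)} + 14\right) V m{\left(x{\left(-4,2 \right)} \right)} = \left(0 + 14\right) 15 \cdot 0 = 14 \cdot 0 = 0$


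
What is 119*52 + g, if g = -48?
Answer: 6140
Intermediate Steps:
119*52 + g = 119*52 - 48 = 6188 - 48 = 6140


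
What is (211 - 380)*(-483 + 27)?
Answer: 77064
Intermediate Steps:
(211 - 380)*(-483 + 27) = -169*(-456) = 77064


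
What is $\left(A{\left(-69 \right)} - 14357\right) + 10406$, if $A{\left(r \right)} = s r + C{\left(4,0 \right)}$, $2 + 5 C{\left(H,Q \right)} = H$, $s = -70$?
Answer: $\frac{4397}{5} \approx 879.4$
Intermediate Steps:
$C{\left(H,Q \right)} = - \frac{2}{5} + \frac{H}{5}$
$A{\left(r \right)} = \frac{2}{5} - 70 r$ ($A{\left(r \right)} = - 70 r + \left(- \frac{2}{5} + \frac{1}{5} \cdot 4\right) = - 70 r + \left(- \frac{2}{5} + \frac{4}{5}\right) = - 70 r + \frac{2}{5} = \frac{2}{5} - 70 r$)
$\left(A{\left(-69 \right)} - 14357\right) + 10406 = \left(\left(\frac{2}{5} - -4830\right) - 14357\right) + 10406 = \left(\left(\frac{2}{5} + 4830\right) - 14357\right) + 10406 = \left(\frac{24152}{5} - 14357\right) + 10406 = - \frac{47633}{5} + 10406 = \frac{4397}{5}$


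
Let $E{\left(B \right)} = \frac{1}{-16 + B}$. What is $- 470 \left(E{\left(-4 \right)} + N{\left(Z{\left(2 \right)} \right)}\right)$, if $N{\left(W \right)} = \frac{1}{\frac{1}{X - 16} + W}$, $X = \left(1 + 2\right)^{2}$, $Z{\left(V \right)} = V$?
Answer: $- \frac{5969}{26} \approx -229.58$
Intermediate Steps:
$X = 9$ ($X = 3^{2} = 9$)
$N{\left(W \right)} = \frac{1}{- \frac{1}{7} + W}$ ($N{\left(W \right)} = \frac{1}{\frac{1}{9 - 16} + W} = \frac{1}{\frac{1}{-7} + W} = \frac{1}{- \frac{1}{7} + W}$)
$- 470 \left(E{\left(-4 \right)} + N{\left(Z{\left(2 \right)} \right)}\right) = - 470 \left(\frac{1}{-16 - 4} + \frac{7}{-1 + 7 \cdot 2}\right) = - 470 \left(\frac{1}{-20} + \frac{7}{-1 + 14}\right) = - 470 \left(- \frac{1}{20} + \frac{7}{13}\right) = \left(-470\right) \frac{127}{260} = - \frac{5969}{26}$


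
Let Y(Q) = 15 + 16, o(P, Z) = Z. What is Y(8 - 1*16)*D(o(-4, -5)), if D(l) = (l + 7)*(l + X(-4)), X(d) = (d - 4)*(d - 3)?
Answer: 3162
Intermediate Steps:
X(d) = (-4 + d)*(-3 + d)
D(l) = (7 + l)*(56 + l) (D(l) = (l + 7)*(l + (12 + (-4)² - 7*(-4))) = (7 + l)*(l + (12 + 16 + 28)) = (7 + l)*(l + 56) = (7 + l)*(56 + l))
Y(Q) = 31
Y(8 - 1*16)*D(o(-4, -5)) = 31*(392 + (-5)² + 63*(-5)) = 31*(392 + 25 - 315) = 31*102 = 3162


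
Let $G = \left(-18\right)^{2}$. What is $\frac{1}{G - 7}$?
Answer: $\frac{1}{317} \approx 0.0031546$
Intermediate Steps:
$G = 324$
$\frac{1}{G - 7} = \frac{1}{324 - 7} = \frac{1}{317}$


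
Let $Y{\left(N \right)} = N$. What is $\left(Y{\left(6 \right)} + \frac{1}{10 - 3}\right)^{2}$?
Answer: $\frac{1849}{49} \approx 37.735$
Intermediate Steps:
$\left(Y{\left(6 \right)} + \frac{1}{10 - 3}\right)^{2} = \left(6 + \frac{1}{10 - 3}\right)^{2} = \left(6 + \frac{1}{7}\right)^{2} = \left(\frac{43}{7}\right)^{2} = \frac{1849}{49}$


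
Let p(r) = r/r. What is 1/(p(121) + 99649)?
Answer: 1/99650 ≈ 1.0035e-5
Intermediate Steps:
p(r) = 1
1/(p(121) + 99649) = 1/(1 + 99649) = 1/99650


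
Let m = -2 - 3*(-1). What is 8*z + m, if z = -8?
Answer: -63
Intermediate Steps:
m = 1 (m = -2 + 3 = 1)
8*z + m = 8*(-8) + 1 = -64 + 1 = -63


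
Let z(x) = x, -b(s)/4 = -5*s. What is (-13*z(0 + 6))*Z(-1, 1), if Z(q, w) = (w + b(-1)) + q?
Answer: 1560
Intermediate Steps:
b(s) = 20*s (b(s) = -(-20)*s = 20*s)
Z(q, w) = -20 + q + w (Z(q, w) = (w + 20*(-1)) + q = (w - 20) + q = (-20 + w) + q = -20 + q + w)
(-13*z(0 + 6))*Z(-1, 1) = (-13*(0 + 6))*(-20 - 1 + 1) = -13*6*(-20) = -78*(-20) = 1560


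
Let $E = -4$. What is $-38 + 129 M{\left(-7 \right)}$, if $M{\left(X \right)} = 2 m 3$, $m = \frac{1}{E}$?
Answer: $- \frac{463}{2} \approx -231.5$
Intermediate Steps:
$m = - \frac{1}{4}$ ($m = \frac{1}{-4} = - \frac{1}{4} \approx -0.25$)
$M{\left(X \right)} = - \frac{3}{2}$ ($M{\left(X \right)} = 2 \left(- \frac{1}{4}\right) 3 = \left(- \frac{1}{2}\right) 3 = - \frac{3}{2}$)
$-38 + 129 M{\left(-7 \right)} = -38 + 129 \left(- \frac{3}{2}\right) = -38 - \frac{387}{2} = - \frac{463}{2}$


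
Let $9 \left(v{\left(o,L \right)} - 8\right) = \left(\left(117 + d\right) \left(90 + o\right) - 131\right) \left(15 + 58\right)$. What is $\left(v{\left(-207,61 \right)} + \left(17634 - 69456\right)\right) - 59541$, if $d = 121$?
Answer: $- \frac{3044516}{9} \approx -3.3828 \cdot 10^{5}$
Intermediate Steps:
$v{\left(o,L \right)} = \frac{1554169}{9} + \frac{17374 o}{9}$ ($v{\left(o,L \right)} = 8 + \frac{\left(\left(117 + 121\right) \left(90 + o\right) - 131\right) \left(15 + 58\right)}{9} = 8 + \frac{\left(238 \left(90 + o\right) - 131\right) 73}{9} = 8 + \frac{\left(\left(21420 + 238 o\right) - 131\right) 73}{9} = 8 + \frac{\left(21289 + 238 o\right) 73}{9} = 8 + \frac{1554097 + 17374 o}{9} = 8 + \left(\frac{1554097}{9} + \frac{17374 o}{9}\right) = \frac{1554169}{9} + \frac{17374 o}{9}$)
$\left(v{\left(-207,61 \right)} + \left(17634 - 69456\right)\right) - 59541 = \left(\left(\frac{1554169}{9} + \frac{17374}{9} \left(-207\right)\right) + \left(17634 - 69456\right)\right) - 59541 = \left(\left(\frac{1554169}{9} - 399602\right) + \left(17634 - 69456\right)\right) - 59541 = \left(- \frac{2042249}{9} - 51822\right) - 59541 = - \frac{2508647}{9} - 59541 = - \frac{3044516}{9}$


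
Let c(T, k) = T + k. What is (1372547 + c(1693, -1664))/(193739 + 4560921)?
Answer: 343144/1188665 ≈ 0.28868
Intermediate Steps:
(1372547 + c(1693, -1664))/(193739 + 4560921) = (1372547 + (1693 - 1664))/(193739 + 4560921) = (1372547 + 29)/4754660 = 1372576*(1/4754660) = 343144/1188665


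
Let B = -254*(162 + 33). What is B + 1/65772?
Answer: -3257687159/65772 ≈ -49530.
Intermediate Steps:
B = -49530 (B = -254*195 = -49530)
B + 1/65772 = -49530 + 1/65772 = -3257687159/65772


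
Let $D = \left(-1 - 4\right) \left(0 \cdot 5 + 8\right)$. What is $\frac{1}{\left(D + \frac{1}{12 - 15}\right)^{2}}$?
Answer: $\frac{9}{14641} \approx 0.00061471$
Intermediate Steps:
$D = -40$ ($D = - 5 \left(0 + 8\right) = \left(-5\right) 8 = -40$)
$\frac{1}{\left(D + \frac{1}{12 - 15}\right)^{2}} = \frac{1}{\left(-40 + \frac{1}{12 - 15}\right)^{2}} = \frac{1}{\left(-40 + \frac{1}{-3}\right)^{2}} = \frac{1}{\left(-40 - \frac{1}{3}\right)^{2}} = \frac{1}{\left(- \frac{121}{3}\right)^{2}} = \frac{1}{\frac{14641}{9}} = \frac{9}{14641}$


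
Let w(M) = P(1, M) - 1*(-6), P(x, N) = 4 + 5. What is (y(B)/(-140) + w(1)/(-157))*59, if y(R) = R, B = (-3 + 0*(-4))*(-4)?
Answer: -58764/5495 ≈ -10.694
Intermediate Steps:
B = 12 (B = (-3 + 0)*(-4) = -3*(-4) = 12)
P(x, N) = 9
w(M) = 15 (w(M) = 9 - 1*(-6) = 9 + 6 = 15)
(y(B)/(-140) + w(1)/(-157))*59 = (12/(-140) + 15/(-157))*59 = (12*(-1/140) + 15*(-1/157))*59 = (-3/35 - 15/157)*59 = -996/5495*59 = -58764/5495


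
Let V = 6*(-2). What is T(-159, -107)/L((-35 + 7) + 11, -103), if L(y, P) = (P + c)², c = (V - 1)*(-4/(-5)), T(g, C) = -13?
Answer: -325/321489 ≈ -0.0010109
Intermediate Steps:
V = -12
c = -52/5 (c = (-12 - 1)*(-4/(-5)) = -(-52)*(-1)/5 = -13*⅘ = -52/5 ≈ -10.400)
L(y, P) = (-52/5 + P)² (L(y, P) = (P - 52/5)² = (-52/5 + P)²)
T(-159, -107)/L((-35 + 7) + 11, -103) = -13*25/(-52 + 5*(-103))² = -13*25/(-52 - 515)² = -13/((1/25)*(-567)²) = -13/((1/25)*321489) = -13/321489/25 = -13*25/321489 = -325/321489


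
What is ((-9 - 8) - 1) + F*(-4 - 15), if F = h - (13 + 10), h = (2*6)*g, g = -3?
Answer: 1103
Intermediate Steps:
h = -36 (h = (2*6)*(-3) = 12*(-3) = -36)
F = -59 (F = -36 - (13 + 10) = -36 - 1*23 = -36 - 23 = -59)
((-9 - 8) - 1) + F*(-4 - 15) = ((-9 - 8) - 1) - 59*(-4 - 15) = (-17 - 1) - 59*(-19) = -18 + 1121 = 1103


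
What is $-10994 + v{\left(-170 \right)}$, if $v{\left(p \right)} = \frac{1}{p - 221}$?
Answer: $- \frac{4298655}{391} \approx -10994.0$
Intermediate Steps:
$v{\left(p \right)} = \frac{1}{-221 + p}$
$-10994 + v{\left(-170 \right)} = -10994 + \frac{1}{-221 - 170} = -10994 + \frac{1}{-391} = -10994 - \frac{1}{391} = - \frac{4298655}{391}$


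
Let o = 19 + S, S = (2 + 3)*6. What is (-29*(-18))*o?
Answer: 25578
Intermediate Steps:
S = 30 (S = 5*6 = 30)
o = 49 (o = 19 + 30 = 49)
(-29*(-18))*o = -29*(-18)*49 = 522*49 = 25578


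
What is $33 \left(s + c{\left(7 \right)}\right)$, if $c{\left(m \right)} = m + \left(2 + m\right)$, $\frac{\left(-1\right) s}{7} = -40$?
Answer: $9768$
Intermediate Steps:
$s = 280$ ($s = \left(-7\right) \left(-40\right) = 280$)
$c{\left(m \right)} = 2 + 2 m$
$33 \left(s + c{\left(7 \right)}\right) = 33 \left(280 + \left(2 + 2 \cdot 7\right)\right) = 33 \left(280 + \left(2 + 14\right)\right) = 33 \left(280 + 16\right) = 33 \cdot 296 = 9768$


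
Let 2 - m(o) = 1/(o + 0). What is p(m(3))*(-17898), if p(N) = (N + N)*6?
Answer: -357960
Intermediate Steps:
m(o) = 2 - 1/o (m(o) = 2 - 1/(o + 0) = 2 - 1/o)
p(N) = 12*N (p(N) = (2*N)*6 = 12*N)
p(m(3))*(-17898) = (12*(2 - 1/3))*(-17898) = (12*(2 - 1*⅓))*(-17898) = (12*(2 - ⅓))*(-17898) = (12*(5/3))*(-17898) = 20*(-17898) = -357960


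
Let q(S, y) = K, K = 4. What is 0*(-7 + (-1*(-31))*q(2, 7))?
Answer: 0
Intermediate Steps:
q(S, y) = 4
0*(-7 + (-1*(-31))*q(2, 7)) = 0*(-7 - 1*(-31)*4) = 0*(-7 + 31*4) = 0*(-7 + 124) = 0*117 = 0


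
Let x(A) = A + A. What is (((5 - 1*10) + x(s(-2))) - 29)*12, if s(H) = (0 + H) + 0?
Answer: -456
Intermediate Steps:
s(H) = H (s(H) = H + 0 = H)
x(A) = 2*A
(((5 - 1*10) + x(s(-2))) - 29)*12 = (((5 - 1*10) + 2*(-2)) - 29)*12 = (((5 - 10) - 4) - 29)*12 = ((-5 - 4) - 29)*12 = (-9 - 29)*12 = -38*12 = -456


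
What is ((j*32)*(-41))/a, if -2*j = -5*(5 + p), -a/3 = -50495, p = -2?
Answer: -656/10099 ≈ -0.064957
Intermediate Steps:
a = 151485 (a = -3*(-50495) = 151485)
j = 15/2 (j = -(-5)*(5 - 2)/2 = -(-5)*3/2 = -½*(-15) = 15/2 ≈ 7.5000)
((j*32)*(-41))/a = (((15/2)*32)*(-41))/151485 = (240*(-41))*(1/151485) = -9840*1/151485 = -656/10099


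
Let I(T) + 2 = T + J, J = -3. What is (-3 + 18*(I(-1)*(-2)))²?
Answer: 45369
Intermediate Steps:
I(T) = -5 + T (I(T) = -2 + (T - 3) = -2 + (-3 + T) = -5 + T)
(-3 + 18*(I(-1)*(-2)))² = (-3 + 18*((-5 - 1)*(-2)))² = (-3 + 18*(-6*(-2)))² = (-3 + 18*12)² = (-3 + 216)² = 213² = 45369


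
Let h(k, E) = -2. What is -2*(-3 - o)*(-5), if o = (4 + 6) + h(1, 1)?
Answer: -110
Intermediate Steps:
o = 8 (o = (4 + 6) - 2 = 10 - 2 = 8)
-2*(-3 - o)*(-5) = -2*(-3 - 1*8)*(-5) = -2*(-3 - 8)*(-5) = -2*(-11)*(-5) = 22*(-5) = -110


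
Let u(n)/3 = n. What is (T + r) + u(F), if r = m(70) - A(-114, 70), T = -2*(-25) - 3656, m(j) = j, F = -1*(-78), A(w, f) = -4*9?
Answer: -3266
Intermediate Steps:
A(w, f) = -36
F = 78
u(n) = 3*n
T = -3606 (T = 50 - 3656 = -3606)
r = 106 (r = 70 - 1*(-36) = 70 + 36 = 106)
(T + r) + u(F) = (-3606 + 106) + 3*78 = -3500 + 234 = -3266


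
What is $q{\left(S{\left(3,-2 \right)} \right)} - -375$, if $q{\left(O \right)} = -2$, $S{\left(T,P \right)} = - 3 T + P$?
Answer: $373$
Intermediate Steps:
$S{\left(T,P \right)} = P - 3 T$
$q{\left(S{\left(3,-2 \right)} \right)} - -375 = -2 - -375 = -2 + 375 = 373$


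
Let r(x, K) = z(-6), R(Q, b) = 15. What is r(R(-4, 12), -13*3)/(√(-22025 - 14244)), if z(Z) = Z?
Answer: 6*I*√36269/36269 ≈ 0.031505*I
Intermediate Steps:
r(x, K) = -6
r(R(-4, 12), -13*3)/(√(-22025 - 14244)) = -6/√(-22025 - 14244) = -6*(-I*√36269/36269) = -(-6)*I*√36269/36269 = 6*I*√36269/36269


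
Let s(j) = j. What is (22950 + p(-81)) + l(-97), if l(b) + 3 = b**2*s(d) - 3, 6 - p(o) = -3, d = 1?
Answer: 32362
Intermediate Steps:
p(o) = 9 (p(o) = 6 - 1*(-3) = 6 + 3 = 9)
l(b) = -6 + b**2 (l(b) = -3 + (b**2*1 - 3) = -3 + (b**2 - 3) = -3 + (-3 + b**2) = -6 + b**2)
(22950 + p(-81)) + l(-97) = (22950 + 9) + (-6 + (-97)**2) = 22959 + (-6 + 9409) = 22959 + 9403 = 32362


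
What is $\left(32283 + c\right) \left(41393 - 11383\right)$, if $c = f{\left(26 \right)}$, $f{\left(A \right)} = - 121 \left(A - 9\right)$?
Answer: $907082260$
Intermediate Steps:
$f{\left(A \right)} = 1089 - 121 A$ ($f{\left(A \right)} = - 121 \left(-9 + A\right) = 1089 - 121 A$)
$c = -2057$ ($c = 1089 - 3146 = -2057$)
$\left(32283 + c\right) \left(41393 - 11383\right) = \left(32283 - 2057\right) \left(41393 - 11383\right) = 30226 \cdot 30010 = 907082260$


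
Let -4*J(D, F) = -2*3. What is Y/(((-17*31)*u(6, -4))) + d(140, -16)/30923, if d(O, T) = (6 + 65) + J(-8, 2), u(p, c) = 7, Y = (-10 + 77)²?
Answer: -16299517/13420582 ≈ -1.2145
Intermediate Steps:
Y = 4489 (Y = 67² = 4489)
J(D, F) = 3/2 (J(D, F) = -(-1)*3/2 = -¼*(-6) = 3/2)
d(O, T) = 145/2 (d(O, T) = (6 + 65) + 3/2 = 71 + 3/2 = 145/2)
Y/(((-17*31)*u(6, -4))) + d(140, -16)/30923 = 4489/((-17*31*7)) + (145/2)/30923 = 4489/((-527*7)) + (145/2)*(1/30923) = 4489/(-3689) + 145/61846 = 4489*(-1/3689) + 145/61846 = -4489/3689 + 145/61846 = -16299517/13420582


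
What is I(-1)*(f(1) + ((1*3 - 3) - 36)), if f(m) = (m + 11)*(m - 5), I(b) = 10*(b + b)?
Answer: 1680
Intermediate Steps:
I(b) = 20*b (I(b) = 10*(2*b) = 20*b)
f(m) = (-5 + m)*(11 + m) (f(m) = (11 + m)*(-5 + m) = (-5 + m)*(11 + m))
I(-1)*(f(1) + ((1*3 - 3) - 36)) = (20*(-1))*((-55 + 1² + 6*1) + ((1*3 - 3) - 36)) = -20*((-55 + 1 + 6) + ((3 - 3) - 36)) = -20*(-48 + (0 - 36)) = -20*(-48 - 36) = -20*(-84) = 1680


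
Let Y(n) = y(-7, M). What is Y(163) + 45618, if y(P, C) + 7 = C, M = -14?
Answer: 45597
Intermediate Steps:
y(P, C) = -7 + C
Y(n) = -21 (Y(n) = -7 - 14 = -21)
Y(163) + 45618 = -21 + 45618 = 45597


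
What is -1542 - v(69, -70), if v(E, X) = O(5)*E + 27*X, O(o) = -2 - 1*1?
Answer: 555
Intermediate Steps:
O(o) = -3 (O(o) = -2 - 1 = -3)
v(E, X) = -3*E + 27*X
-1542 - v(69, -70) = -1542 - (-3*69 + 27*(-70)) = -1542 - (-207 - 1890) = -1542 - 1*(-2097) = -1542 + 2097 = 555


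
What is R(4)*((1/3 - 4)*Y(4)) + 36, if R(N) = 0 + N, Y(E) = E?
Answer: -68/3 ≈ -22.667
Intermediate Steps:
R(N) = N
R(4)*((1/3 - 4)*Y(4)) + 36 = 4*((1/3 - 4)*4) + 36 = 4*((⅓ - 4)*4) + 36 = 4*(-11/3*4) + 36 = 4*(-44/3) + 36 = -176/3 + 36 = -68/3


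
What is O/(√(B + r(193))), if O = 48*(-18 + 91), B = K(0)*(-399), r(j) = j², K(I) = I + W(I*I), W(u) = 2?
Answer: 3504*√36451/36451 ≈ 18.353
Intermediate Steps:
K(I) = 2 + I (K(I) = I + 2 = 2 + I)
B = -798 (B = (2 + 0)*(-399) = 2*(-399) = -798)
O = 3504 (O = 48*73 = 3504)
O/(√(B + r(193))) = 3504/(√(-798 + 193²)) = 3504/(√(-798 + 37249)) = 3504/(√36451) = 3504*(√36451/36451) = 3504*√36451/36451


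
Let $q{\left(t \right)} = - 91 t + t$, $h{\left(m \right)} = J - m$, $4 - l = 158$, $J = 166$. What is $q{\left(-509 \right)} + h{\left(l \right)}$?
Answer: $46130$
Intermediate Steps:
$l = -154$ ($l = 4 - 158 = -154$)
$h{\left(m \right)} = 166 - m$
$q{\left(t \right)} = - 90 t$
$q{\left(-509 \right)} + h{\left(l \right)} = \left(-90\right) \left(-509\right) + \left(166 - -154\right) = 45810 + \left(166 + 154\right) = 45810 + 320 = 46130$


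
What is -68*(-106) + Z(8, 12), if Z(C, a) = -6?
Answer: 7202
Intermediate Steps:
-68*(-106) + Z(8, 12) = -68*(-106) - 6 = 7208 - 6 = 7202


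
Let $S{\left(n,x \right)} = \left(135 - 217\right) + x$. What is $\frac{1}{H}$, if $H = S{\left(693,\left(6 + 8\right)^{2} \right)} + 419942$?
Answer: $\frac{1}{420056} \approx 2.3806 \cdot 10^{-6}$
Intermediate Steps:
$S{\left(n,x \right)} = -82 + x$
$H = 420056$ ($H = \left(-82 + \left(6 + 8\right)^{2}\right) + 419942 = \left(-82 + 14^{2}\right) + 419942 = \left(-82 + 196\right) + 419942 = 114 + 419942 = 420056$)
$\frac{1}{H} = \frac{1}{420056}$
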